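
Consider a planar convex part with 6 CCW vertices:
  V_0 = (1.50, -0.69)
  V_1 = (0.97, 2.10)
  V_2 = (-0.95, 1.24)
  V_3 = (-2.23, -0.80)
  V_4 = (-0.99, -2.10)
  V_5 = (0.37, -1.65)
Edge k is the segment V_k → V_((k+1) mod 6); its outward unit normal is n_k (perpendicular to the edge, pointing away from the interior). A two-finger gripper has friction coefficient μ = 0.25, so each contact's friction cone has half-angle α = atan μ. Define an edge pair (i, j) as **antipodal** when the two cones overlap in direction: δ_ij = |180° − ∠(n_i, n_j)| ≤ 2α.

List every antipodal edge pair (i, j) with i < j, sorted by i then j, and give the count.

α = atan 0.25 = 14.04°;  2α = 28.07°
n_0 = (+0.9824, +0.1866)
n_1 = (-0.4088, +0.9126)
n_2 = (-0.8471, +0.5315)
n_3 = (-0.7236, -0.6902)
n_4 = (+0.3141, -0.9494)
n_5 = (+0.6475, -0.7621)
  (0,1): δ = 76.63°  ·
  (0,2): δ = 42.86°  ·
  (0,3): δ = 32.89°  ·
  (0,4): δ = 97.55°  ·
  (0,5): δ = 119.59°  ·
  (1,2): δ = 146.23°  ·
  (1,3): δ = 70.48°  ·
  (1,4): δ = 5.82°  ✓
  (1,5): δ = 16.22°  ✓
  (2,3): δ = 104.25°  ·
  (2,4): δ = 39.59°  ·
  (2,5): δ = 17.54°  ✓
  (3,4): δ = 115.34°  ·
  (3,5): δ = 93.30°  ·
  (4,5): δ = 157.96°  ·
antipodal pairs: 3

count = 3; pairs: (1,4), (1,5), (2,5)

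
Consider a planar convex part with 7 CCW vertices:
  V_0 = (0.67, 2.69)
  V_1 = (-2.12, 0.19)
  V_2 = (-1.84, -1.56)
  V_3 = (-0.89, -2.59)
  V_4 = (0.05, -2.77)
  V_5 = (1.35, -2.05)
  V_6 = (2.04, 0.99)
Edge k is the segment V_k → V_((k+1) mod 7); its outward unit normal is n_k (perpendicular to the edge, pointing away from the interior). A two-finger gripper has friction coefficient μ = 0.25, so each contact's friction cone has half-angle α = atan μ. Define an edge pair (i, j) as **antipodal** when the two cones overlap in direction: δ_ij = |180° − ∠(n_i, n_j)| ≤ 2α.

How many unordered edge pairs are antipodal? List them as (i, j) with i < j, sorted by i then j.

α = atan 0.25 = 14.04°;  2α = 28.07°
n_0 = (-0.6673, +0.7448)
n_1 = (-0.9874, -0.1580)
n_2 = (-0.7351, -0.6780)
n_3 = (-0.1881, -0.9822)
n_4 = (+0.4845, -0.8748)
n_5 = (+0.9752, -0.2213)
n_6 = (+0.7786, +0.6275)
  (0,1): δ = 122.77°  ·
  (0,2): δ = 89.18°  ·
  (0,3): δ = 52.70°  ·
  (0,4): δ = 12.88°  ✓
  (0,5): δ = 35.35°  ·
  (0,6): δ = 87.00°  ·
  (1,2): δ = 146.40°  ·
  (1,3): δ = 109.93°  ·
  (1,4): δ = 70.11°  ·
  (1,5): δ = 21.88°  ✓
  (1,6): δ = 29.77°  ·
  (2,3): δ = 143.53°  ·
  (2,4): δ = 103.71°  ·
  (2,5): δ = 55.47°  ·
  (2,6): δ = 3.82°  ✓
  (3,4): δ = 140.18°  ·
  (3,5): δ = 91.95°  ·
  (3,6): δ = 40.29°  ·
  (4,5): δ = 131.77°  ·
  (4,6): δ = 80.11°  ·
  (5,6): δ = 128.35°  ·
antipodal pairs: 3

count = 3; pairs: (0,4), (1,5), (2,6)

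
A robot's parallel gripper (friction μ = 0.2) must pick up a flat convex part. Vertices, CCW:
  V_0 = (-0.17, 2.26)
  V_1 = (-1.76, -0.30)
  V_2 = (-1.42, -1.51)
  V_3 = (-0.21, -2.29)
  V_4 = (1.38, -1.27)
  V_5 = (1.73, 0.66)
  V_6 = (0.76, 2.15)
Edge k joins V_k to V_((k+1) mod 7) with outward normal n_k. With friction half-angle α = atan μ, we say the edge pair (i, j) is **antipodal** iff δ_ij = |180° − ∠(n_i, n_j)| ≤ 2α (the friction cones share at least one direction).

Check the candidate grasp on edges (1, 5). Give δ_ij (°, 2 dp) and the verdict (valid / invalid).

δ = 17.37°, valid

α = atan 0.2 = 11.31°;  2α = 22.62°
edge 1: e_1 = (+0.34, -1.21);  n_1 = (-0.9627, -0.2705)
edge 5: e_5 = (-0.97, +1.49);  n_5 = (+0.8381, +0.5456)
∠(n_1, n_5) = 162.63°
δ = |180° − 162.63°| = 17.37°
17.37° ≤ 2α = 22.62°  →  valid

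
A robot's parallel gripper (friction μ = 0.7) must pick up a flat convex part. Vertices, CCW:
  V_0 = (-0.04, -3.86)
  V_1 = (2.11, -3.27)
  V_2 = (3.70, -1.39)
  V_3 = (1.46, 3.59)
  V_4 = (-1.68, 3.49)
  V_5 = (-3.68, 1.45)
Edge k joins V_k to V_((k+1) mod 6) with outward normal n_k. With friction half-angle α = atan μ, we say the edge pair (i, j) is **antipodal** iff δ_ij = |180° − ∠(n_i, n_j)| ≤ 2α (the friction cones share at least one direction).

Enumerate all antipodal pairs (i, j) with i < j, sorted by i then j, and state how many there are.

count = 7; pairs: (0,3), (0,4), (1,3), (1,4), (2,4), (2,5), (3,5)

α = atan 0.7 = 34.99°;  2α = 69.98°
n_0 = (+0.2646, -0.9643)
n_1 = (+0.7635, -0.6458)
n_2 = (+0.9120, +0.4102)
n_3 = (-0.0318, +0.9995)
n_4 = (-0.7141, +0.7001)
n_5 = (-0.8248, -0.5654)
  (0,1): δ = 145.57°  ·
  (0,2): δ = 81.13°  ·
  (0,3): δ = 13.52°  ✓
  (0,4): δ = 30.22°  ✓
  (0,5): δ = 109.09°  ·
  (1,2): δ = 115.56°  ·
  (1,3): δ = 47.95°  ✓
  (1,4): δ = 4.21°  ✓
  (1,5): δ = 74.65°  ·
  (2,3): δ = 112.39°  ·
  (2,4): δ = 68.65°  ✓
  (2,5): δ = 10.21°  ✓
  (3,4): δ = 136.26°  ·
  (3,5): δ = 57.39°  ✓
  (4,5): δ = 101.14°  ·
antipodal pairs: 7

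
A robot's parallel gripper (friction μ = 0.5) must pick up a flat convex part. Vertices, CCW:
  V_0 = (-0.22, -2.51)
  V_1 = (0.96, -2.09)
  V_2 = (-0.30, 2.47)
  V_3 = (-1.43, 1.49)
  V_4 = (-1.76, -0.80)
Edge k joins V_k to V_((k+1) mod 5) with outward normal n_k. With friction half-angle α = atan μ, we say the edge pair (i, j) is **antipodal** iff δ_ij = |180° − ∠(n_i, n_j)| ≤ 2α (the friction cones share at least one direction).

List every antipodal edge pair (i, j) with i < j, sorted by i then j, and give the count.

count = 3; pairs: (0,2), (1,3), (1,4)

α = atan 0.5 = 26.57°;  2α = 53.13°
n_0 = (+0.3353, -0.9421)
n_1 = (+0.9639, +0.2663)
n_2 = (-0.6552, +0.7555)
n_3 = (-0.9898, +0.1426)
n_4 = (-0.7431, -0.6692)
  (0,1): δ = 94.15°  ·
  (0,2): δ = 21.34°  ✓
  (0,3): δ = 62.21°  ·
  (0,4): δ = 112.41°  ·
  (1,2): δ = 64.51°  ·
  (1,3): δ = 23.65°  ✓
  (1,4): δ = 26.56°  ✓
  (2,3): δ = 139.13°  ·
  (2,4): δ = 88.93°  ·
  (3,4): δ = 129.79°  ·
antipodal pairs: 3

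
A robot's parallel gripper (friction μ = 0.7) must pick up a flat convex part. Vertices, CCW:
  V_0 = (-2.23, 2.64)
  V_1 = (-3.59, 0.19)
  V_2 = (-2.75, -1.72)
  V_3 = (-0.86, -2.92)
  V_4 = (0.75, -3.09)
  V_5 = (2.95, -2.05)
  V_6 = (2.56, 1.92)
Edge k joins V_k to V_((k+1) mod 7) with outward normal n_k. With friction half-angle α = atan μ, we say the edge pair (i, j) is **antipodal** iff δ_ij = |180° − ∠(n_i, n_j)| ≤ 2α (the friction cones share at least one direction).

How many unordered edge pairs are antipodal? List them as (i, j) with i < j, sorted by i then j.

α = atan 0.7 = 34.99°;  2α = 69.98°
n_0 = (-0.8743, +0.4853)
n_1 = (-0.9154, -0.4026)
n_2 = (-0.5360, -0.8442)
n_3 = (-0.1050, -0.9945)
n_4 = (+0.4274, -0.9041)
n_5 = (+0.9952, +0.0978)
n_6 = (+0.1486, +0.9889)
  (0,1): δ = 127.23°  ·
  (0,2): δ = 93.38°  ·
  (0,3): δ = 66.99°  ✓
  (0,4): δ = 35.66°  ✓
  (0,5): δ = 34.65°  ✓
  (0,6): δ = 110.49°  ·
  (1,2): δ = 146.15°  ·
  (1,3): δ = 119.77°  ·
  (1,4): δ = 88.44°  ·
  (1,5): δ = 18.13°  ✓
  (1,6): δ = 57.71°  ✓
  (2,3): δ = 153.62°  ·
  (2,4): δ = 122.29°  ·
  (2,5): δ = 51.98°  ✓
  (2,6): δ = 23.86°  ✓
  (3,4): δ = 148.67°  ·
  (3,5): δ = 78.36°  ·
  (3,6): δ = 2.52°  ✓
  (4,5): δ = 109.69°  ·
  (4,6): δ = 33.85°  ✓
  (5,6): δ = 104.16°  ·
antipodal pairs: 9

count = 9; pairs: (0,3), (0,4), (0,5), (1,5), (1,6), (2,5), (2,6), (3,6), (4,6)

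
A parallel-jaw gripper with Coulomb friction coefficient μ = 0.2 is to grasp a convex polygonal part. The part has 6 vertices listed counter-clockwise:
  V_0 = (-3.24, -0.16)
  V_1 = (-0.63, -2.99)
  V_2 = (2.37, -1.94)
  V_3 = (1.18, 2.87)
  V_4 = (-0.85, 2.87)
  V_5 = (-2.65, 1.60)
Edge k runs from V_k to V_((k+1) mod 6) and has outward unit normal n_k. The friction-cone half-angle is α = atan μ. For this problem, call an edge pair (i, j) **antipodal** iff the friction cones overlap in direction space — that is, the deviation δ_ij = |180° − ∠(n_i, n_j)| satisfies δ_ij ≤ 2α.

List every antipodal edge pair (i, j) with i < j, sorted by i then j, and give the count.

α = atan 0.2 = 11.31°;  2α = 22.62°
n_0 = (-0.7351, -0.6780)
n_1 = (+0.3304, -0.9439)
n_2 = (+0.9707, +0.2402)
n_3 = (+0.0000, +1.0000)
n_4 = (-0.5765, +0.8171)
n_5 = (-0.9481, +0.3178)
  (0,1): δ = 113.39°  ·
  (0,2): δ = 28.79°  ·
  (0,3): δ = 47.32°  ·
  (0,4): δ = 82.52°  ·
  (0,5): δ = 118.78°  ·
  (1,2): δ = 95.39°  ·
  (1,3): δ = 19.29°  ✓
  (1,4): δ = 15.92°  ✓
  (1,5): δ = 52.18°  ·
  (2,3): δ = 103.90°  ·
  (2,4): δ = 68.69°  ·
  (2,5): δ = 32.43°  ·
  (3,4): δ = 144.79°  ·
  (3,5): δ = 108.53°  ·
  (4,5): δ = 143.74°  ·
antipodal pairs: 2

count = 2; pairs: (1,3), (1,4)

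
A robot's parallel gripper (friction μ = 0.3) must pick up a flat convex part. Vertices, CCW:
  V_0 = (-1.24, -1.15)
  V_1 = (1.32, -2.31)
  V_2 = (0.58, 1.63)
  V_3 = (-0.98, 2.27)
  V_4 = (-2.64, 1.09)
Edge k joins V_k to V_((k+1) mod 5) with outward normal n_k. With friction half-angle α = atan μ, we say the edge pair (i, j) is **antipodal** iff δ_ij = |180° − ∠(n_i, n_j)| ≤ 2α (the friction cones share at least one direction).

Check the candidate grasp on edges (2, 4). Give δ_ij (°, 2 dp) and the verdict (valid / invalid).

α = atan 0.3 = 16.70°;  2α = 33.40°
edge 2: e_2 = (-1.56, +0.64);  n_2 = (+0.3796, +0.9252)
edge 4: e_4 = (+1.40, -2.24);  n_4 = (-0.8480, -0.5300)
∠(n_2, n_4) = 144.31°
δ = |180° − 144.31°| = 35.69°
35.69° > 2α = 33.40°  →  invalid

δ = 35.69°, invalid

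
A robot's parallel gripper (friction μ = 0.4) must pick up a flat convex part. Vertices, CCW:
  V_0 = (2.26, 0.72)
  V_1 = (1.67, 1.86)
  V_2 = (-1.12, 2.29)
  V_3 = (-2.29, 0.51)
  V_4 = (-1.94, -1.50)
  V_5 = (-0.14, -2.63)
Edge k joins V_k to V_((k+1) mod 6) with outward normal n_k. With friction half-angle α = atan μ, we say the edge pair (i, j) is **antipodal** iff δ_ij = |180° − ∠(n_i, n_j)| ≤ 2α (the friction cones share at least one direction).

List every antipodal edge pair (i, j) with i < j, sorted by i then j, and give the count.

α = atan 0.4 = 21.80°;  2α = 43.60°
n_0 = (+0.8881, +0.4596)
n_1 = (+0.1523, +0.9883)
n_2 = (-0.8356, +0.5493)
n_3 = (-0.9852, -0.1715)
n_4 = (-0.5317, -0.8469)
n_5 = (+0.8129, -0.5824)
  (0,1): δ = 126.13°  ·
  (0,2): δ = 60.68°  ·
  (0,3): δ = 17.49°  ✓
  (0,4): δ = 30.52°  ✓
  (0,5): δ = 117.02°  ·
  (1,2): δ = 114.56°  ·
  (1,3): δ = 71.36°  ·
  (1,4): δ = 23.36°  ✓
  (1,5): δ = 63.14°  ·
  (2,3): δ = 136.81°  ·
  (2,4): δ = 88.80°  ·
  (2,5): δ = 2.30°  ✓
  (3,4): δ = 132.00°  ·
  (3,5): δ = 45.50°  ·
  (4,5): δ = 93.50°  ·
antipodal pairs: 4

count = 4; pairs: (0,3), (0,4), (1,4), (2,5)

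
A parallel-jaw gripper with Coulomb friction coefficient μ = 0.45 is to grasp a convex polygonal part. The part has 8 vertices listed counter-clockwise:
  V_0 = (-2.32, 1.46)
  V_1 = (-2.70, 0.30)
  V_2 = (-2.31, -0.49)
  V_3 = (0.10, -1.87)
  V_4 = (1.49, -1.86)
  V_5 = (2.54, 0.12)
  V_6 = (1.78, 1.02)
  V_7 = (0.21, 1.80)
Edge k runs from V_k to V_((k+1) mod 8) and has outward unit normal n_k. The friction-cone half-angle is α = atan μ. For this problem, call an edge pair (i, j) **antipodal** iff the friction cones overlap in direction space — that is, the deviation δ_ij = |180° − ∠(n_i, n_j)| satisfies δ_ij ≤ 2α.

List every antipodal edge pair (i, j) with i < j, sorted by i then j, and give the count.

count = 8; pairs: (0,4), (1,5), (1,6), (2,5), (2,6), (2,7), (3,6), (3,7)

α = atan 0.45 = 24.23°;  2α = 48.46°
n_0 = (-0.9503, +0.3113)
n_1 = (-0.8967, -0.4427)
n_2 = (-0.4969, -0.8678)
n_3 = (+0.0072, -1.0000)
n_4 = (+0.8835, -0.4685)
n_5 = (+0.7640, +0.6452)
n_6 = (+0.4449, +0.8956)
n_7 = (-0.1332, +0.9911)
  (0,1): δ = 135.59°  ·
  (0,2): δ = 101.66°  ·
  (0,3): δ = 71.45°  ·
  (0,4): δ = 9.80°  ✓
  (0,5): δ = 58.32°  ·
  (0,6): δ = 81.72°  ·
  (0,7): δ = 115.79°  ·
  (1,2): δ = 146.07°  ·
  (1,3): δ = 115.86°  ·
  (1,4): δ = 54.21°  ·
  (1,5): δ = 13.91°  ✓
  (1,6): δ = 37.31°  ✓
  (1,7): δ = 71.38°  ·
  (2,3): δ = 149.79°  ·
  (2,4): δ = 88.14°  ·
  (2,5): δ = 20.02°  ✓
  (2,6): δ = 3.38°  ✓
  (2,7): δ = 37.45°  ✓
  (3,4): δ = 118.35°  ·
  (3,5): δ = 50.23°  ·
  (3,6): δ = 26.83°  ✓
  (3,7): δ = 7.24°  ✓
  (4,5): δ = 111.88°  ·
  (4,6): δ = 88.48°  ·
  (4,7): δ = 54.41°  ·
  (5,6): δ = 156.60°  ·
  (5,7): δ = 122.53°  ·
  (6,7): δ = 145.93°  ·
antipodal pairs: 8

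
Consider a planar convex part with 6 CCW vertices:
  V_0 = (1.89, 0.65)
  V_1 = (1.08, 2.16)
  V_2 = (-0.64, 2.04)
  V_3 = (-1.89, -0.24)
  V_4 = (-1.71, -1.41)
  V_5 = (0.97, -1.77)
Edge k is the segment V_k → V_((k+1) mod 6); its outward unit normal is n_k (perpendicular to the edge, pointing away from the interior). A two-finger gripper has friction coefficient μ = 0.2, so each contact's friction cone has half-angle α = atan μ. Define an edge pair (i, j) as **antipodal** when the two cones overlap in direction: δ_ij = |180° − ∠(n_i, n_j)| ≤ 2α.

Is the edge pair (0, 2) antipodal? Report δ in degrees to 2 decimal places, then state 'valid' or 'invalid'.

α = atan 0.2 = 11.31°;  2α = 22.62°
edge 0: e_0 = (-0.81, +1.51);  n_0 = (+0.8812, +0.4727)
edge 2: e_2 = (-1.25, -2.28);  n_2 = (-0.8769, +0.4807)
∠(n_0, n_2) = 123.06°
δ = |180° − 123.06°| = 56.94°
56.94° > 2α = 22.62°  →  invalid

δ = 56.94°, invalid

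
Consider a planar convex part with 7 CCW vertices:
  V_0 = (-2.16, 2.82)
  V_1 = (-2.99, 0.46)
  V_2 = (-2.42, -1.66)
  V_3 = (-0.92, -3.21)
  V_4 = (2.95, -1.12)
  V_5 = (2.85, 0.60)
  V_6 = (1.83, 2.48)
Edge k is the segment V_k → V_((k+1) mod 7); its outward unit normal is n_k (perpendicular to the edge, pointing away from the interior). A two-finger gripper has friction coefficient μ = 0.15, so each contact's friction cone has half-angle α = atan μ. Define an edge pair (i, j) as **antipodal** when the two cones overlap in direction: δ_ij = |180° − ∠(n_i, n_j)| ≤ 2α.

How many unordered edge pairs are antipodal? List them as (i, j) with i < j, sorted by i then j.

α = atan 0.15 = 8.53°;  2α = 17.06°
n_0 = (-0.9434, +0.3318)
n_1 = (-0.9657, -0.2596)
n_2 = (-0.7186, -0.6954)
n_3 = (+0.4752, -0.8799)
n_4 = (+0.9983, +0.0580)
n_5 = (+0.8790, +0.4769)
n_6 = (+0.0849, +0.9964)
  (0,1): δ = 145.57°  ·
  (0,2): δ = 116.56°  ·
  (0,3): δ = 42.25°  ·
  (0,4): δ = 22.70°  ·
  (0,5): δ = 47.86°  ·
  (0,6): δ = 104.51°  ·
  (1,2): δ = 150.99°  ·
  (1,3): δ = 76.68°  ·
  (1,4): δ = 11.72°  ✓
  (1,5): δ = 13.43°  ✓
  (1,6): δ = 70.08°  ·
  (2,3): δ = 105.69°  ·
  (2,4): δ = 40.73°  ·
  (2,5): δ = 15.58°  ✓
  (2,6): δ = 41.07°  ·
  (3,4): δ = 115.04°  ·
  (3,5): δ = 89.89°  ·
  (3,6): δ = 33.24°  ·
  (4,5): δ = 154.85°  ·
  (4,6): δ = 98.20°  ·
  (5,6): δ = 123.35°  ·
antipodal pairs: 3

count = 3; pairs: (1,4), (1,5), (2,5)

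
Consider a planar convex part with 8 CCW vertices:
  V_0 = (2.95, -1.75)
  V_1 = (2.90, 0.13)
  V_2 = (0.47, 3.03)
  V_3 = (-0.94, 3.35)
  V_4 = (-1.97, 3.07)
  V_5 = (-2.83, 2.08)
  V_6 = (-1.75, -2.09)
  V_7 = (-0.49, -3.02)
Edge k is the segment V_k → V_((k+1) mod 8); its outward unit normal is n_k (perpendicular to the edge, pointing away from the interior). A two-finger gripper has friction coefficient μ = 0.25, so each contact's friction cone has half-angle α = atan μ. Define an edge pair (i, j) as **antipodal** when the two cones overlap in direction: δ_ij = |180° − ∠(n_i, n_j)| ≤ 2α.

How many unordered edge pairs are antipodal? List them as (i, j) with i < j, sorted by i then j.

α = atan 0.25 = 14.04°;  2α = 28.07°
n_0 = (+0.9996, +0.0266)
n_1 = (+0.7665, +0.6423)
n_2 = (+0.2213, +0.9752)
n_3 = (-0.2623, +0.9650)
n_4 = (-0.7549, +0.6558)
n_5 = (-0.9681, -0.2507)
n_6 = (-0.5939, -0.8046)
n_7 = (+0.3463, -0.9381)
  (0,1): δ = 141.56°  ·
  (0,2): δ = 104.31°  ·
  (0,3): δ = 76.32°  ·
  (0,4): δ = 42.50°  ·
  (0,5): δ = 13.00°  ✓
  (0,6): δ = 52.05°  ·
  (0,7): δ = 108.74°  ·
  (1,2): δ = 142.75°  ·
  (1,3): δ = 114.75°  ·
  (1,4): δ = 80.94°  ·
  (1,5): δ = 25.44°  ✓
  (1,6): δ = 13.61°  ✓
  (1,7): δ = 70.30°  ·
  (2,3): δ = 152.01°  ·
  (2,4): δ = 118.19°  ·
  (2,5): δ = 62.69°  ·
  (2,6): δ = 23.64°  ✓
  (2,7): δ = 33.05°  ·
  (3,4): δ = 146.19°  ·
  (3,5): δ = 90.69°  ·
  (3,6): δ = 51.64°  ·
  (3,7): δ = 5.06°  ✓
  (4,5): δ = 124.50°  ·
  (4,6): δ = 85.45°  ·
  (4,7): δ = 28.76°  ·
  (5,6): δ = 140.95°  ·
  (5,7): δ = 84.26°  ·
  (6,7): δ = 123.31°  ·
antipodal pairs: 5

count = 5; pairs: (0,5), (1,5), (1,6), (2,6), (3,7)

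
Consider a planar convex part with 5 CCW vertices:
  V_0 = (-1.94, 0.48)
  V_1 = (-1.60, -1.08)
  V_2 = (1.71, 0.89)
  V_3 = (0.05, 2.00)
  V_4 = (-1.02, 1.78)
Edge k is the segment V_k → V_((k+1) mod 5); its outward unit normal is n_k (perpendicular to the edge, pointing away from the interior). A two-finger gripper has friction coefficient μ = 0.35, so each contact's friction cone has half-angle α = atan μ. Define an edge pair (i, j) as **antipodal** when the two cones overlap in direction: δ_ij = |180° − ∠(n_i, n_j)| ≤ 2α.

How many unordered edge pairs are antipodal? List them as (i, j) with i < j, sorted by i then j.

count = 2; pairs: (1,3), (1,4)

α = atan 0.35 = 19.29°;  2α = 38.58°
n_0 = (-0.9771, -0.2129)
n_1 = (+0.5114, -0.8593)
n_2 = (+0.5559, +0.8313)
n_3 = (-0.2014, +0.9795)
n_4 = (-0.8163, +0.5777)
  (0,1): δ = 71.54°  ·
  (0,2): δ = 43.94°  ·
  (0,3): δ = 89.32°  ·
  (0,4): δ = 132.42°  ·
  (1,2): δ = 64.53°  ·
  (1,3): δ = 19.14°  ✓
  (1,4): δ = 23.95°  ✓
  (2,3): δ = 134.61°  ·
  (2,4): δ = 91.52°  ·
  (3,4): δ = 136.91°  ·
antipodal pairs: 2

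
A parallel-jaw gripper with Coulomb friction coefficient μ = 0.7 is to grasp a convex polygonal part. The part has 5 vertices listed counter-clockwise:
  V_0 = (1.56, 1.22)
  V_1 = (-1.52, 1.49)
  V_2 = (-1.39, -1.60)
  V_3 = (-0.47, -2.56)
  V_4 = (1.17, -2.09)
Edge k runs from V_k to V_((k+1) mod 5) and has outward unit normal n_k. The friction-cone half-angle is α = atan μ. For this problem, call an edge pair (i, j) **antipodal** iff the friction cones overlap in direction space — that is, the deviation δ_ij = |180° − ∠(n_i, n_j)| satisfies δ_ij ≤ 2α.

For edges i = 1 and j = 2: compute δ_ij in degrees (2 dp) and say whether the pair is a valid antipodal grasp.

α = atan 0.7 = 34.99°;  2α = 69.98°
edge 1: e_1 = (+0.13, -3.09);  n_1 = (-0.9991, -0.0420)
edge 2: e_2 = (+0.92, -0.96);  n_2 = (-0.7220, -0.6919)
∠(n_1, n_2) = 41.37°
δ = |180° − 41.37°| = 138.63°
138.63° > 2α = 69.98°  →  invalid

δ = 138.63°, invalid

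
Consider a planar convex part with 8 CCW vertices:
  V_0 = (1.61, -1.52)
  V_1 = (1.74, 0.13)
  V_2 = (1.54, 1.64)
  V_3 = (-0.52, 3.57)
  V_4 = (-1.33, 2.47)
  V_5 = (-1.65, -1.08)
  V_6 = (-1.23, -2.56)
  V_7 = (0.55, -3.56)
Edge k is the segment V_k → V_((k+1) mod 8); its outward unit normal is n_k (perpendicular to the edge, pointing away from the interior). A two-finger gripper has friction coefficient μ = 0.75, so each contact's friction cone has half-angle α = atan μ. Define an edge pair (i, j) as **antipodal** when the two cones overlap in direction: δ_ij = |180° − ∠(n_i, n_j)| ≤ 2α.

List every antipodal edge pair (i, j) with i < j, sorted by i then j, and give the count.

α = atan 0.75 = 36.87°;  2α = 73.74°
n_0 = (+0.9969, -0.0785)
n_1 = (+0.9913, +0.1313)
n_2 = (+0.6837, +0.7298)
n_3 = (-0.8052, +0.5929)
n_4 = (-0.9960, +0.0898)
n_5 = (-0.9620, -0.2730)
n_6 = (-0.4898, -0.8718)
n_7 = (+0.8874, -0.4611)
  (0,1): δ = 167.95°  ·
  (0,2): δ = 128.63°  ·
  (0,3): δ = 31.86°  ✓
  (0,4): δ = 0.65°  ✓
  (0,5): δ = 20.35°  ✓
  (0,6): δ = 65.18°  ✓
  (0,7): δ = 157.05°  ·
  (1,2): δ = 140.68°  ·
  (1,3): δ = 43.91°  ✓
  (1,4): δ = 12.70°  ✓
  (1,5): δ = 8.30°  ✓
  (1,6): δ = 53.13°  ✓
  (1,7): δ = 145.00°  ·
  (2,3): δ = 83.23°  ·
  (2,4): δ = 52.02°  ✓
  (2,5): δ = 31.02°  ✓
  (2,6): δ = 13.81°  ✓
  (2,7): δ = 105.68°  ·
  (3,4): δ = 148.78°  ·
  (3,5): δ = 127.79°  ·
  (3,6): δ = 82.96°  ·
  (3,7): δ = 8.91°  ✓
  (4,5): δ = 159.01°  ·
  (4,6): δ = 114.18°  ·
  (4,7): δ = 22.31°  ✓
  (5,6): δ = 135.17°  ·
  (5,7): δ = 43.30°  ✓
  (6,7): δ = 88.13°  ·
antipodal pairs: 14

count = 14; pairs: (0,3), (0,4), (0,5), (0,6), (1,3), (1,4), (1,5), (1,6), (2,4), (2,5), (2,6), (3,7), (4,7), (5,7)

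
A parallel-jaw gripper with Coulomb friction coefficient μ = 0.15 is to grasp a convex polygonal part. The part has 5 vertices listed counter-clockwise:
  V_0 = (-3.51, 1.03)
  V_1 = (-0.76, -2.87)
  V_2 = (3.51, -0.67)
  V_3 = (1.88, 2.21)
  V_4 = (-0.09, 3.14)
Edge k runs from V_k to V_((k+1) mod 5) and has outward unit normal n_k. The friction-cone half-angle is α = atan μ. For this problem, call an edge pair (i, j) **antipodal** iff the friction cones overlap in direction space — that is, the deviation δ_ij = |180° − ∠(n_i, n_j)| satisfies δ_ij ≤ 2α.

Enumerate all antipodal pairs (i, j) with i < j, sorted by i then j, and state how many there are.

α = atan 0.15 = 8.53°;  2α = 17.06°
n_0 = (-0.8173, -0.5763)
n_1 = (+0.4580, -0.8889)
n_2 = (+0.8703, +0.4926)
n_3 = (+0.4269, +0.9043)
n_4 = (-0.5251, +0.8511)
  (0,1): δ = 97.93°  ·
  (0,2): δ = 5.68°  ✓
  (0,3): δ = 29.54°  ·
  (0,4): δ = 86.48°  ·
  (1,2): δ = 87.75°  ·
  (1,3): δ = 52.53°  ·
  (1,4): δ = 4.41°  ✓
  (2,3): δ = 144.78°  ·
  (2,4): δ = 87.84°  ·
  (3,4): δ = 123.06°  ·
antipodal pairs: 2

count = 2; pairs: (0,2), (1,4)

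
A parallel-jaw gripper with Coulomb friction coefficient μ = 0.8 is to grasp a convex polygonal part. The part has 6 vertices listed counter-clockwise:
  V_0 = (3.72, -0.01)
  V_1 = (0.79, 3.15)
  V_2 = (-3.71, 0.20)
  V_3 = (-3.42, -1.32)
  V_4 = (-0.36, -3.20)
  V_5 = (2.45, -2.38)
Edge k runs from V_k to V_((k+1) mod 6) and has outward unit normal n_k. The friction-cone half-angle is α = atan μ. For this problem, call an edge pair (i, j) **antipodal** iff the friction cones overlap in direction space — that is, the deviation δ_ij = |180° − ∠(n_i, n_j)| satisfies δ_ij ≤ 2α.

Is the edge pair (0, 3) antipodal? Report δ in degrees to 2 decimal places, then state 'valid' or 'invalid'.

δ = 15.60°, valid

α = atan 0.8 = 38.66°;  2α = 77.32°
edge 0: e_0 = (-2.93, +3.16);  n_0 = (+0.7333, +0.6799)
edge 3: e_3 = (+3.06, -1.88);  n_3 = (-0.5235, -0.8520)
∠(n_0, n_3) = 164.40°
δ = |180° − 164.40°| = 15.60°
15.60° ≤ 2α = 77.32°  →  valid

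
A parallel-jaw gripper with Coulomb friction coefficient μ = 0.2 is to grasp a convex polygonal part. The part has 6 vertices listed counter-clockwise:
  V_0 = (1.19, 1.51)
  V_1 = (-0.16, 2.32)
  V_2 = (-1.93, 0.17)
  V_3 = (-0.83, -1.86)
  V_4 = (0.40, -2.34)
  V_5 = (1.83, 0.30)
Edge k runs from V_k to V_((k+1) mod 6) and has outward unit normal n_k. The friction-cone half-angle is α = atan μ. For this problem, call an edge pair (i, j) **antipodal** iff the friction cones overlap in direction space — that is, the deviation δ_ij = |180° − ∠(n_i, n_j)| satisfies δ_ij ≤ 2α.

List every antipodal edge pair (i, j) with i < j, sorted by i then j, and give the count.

α = atan 0.2 = 11.31°;  2α = 22.62°
n_0 = (+0.5145, +0.8575)
n_1 = (-0.7720, +0.6356)
n_2 = (-0.8792, -0.4764)
n_3 = (-0.3635, -0.9316)
n_4 = (+0.8793, -0.4763)
n_5 = (+0.8840, +0.4676)
  (0,1): δ = 98.50°  ·
  (0,2): δ = 30.58°  ·
  (0,3): δ = 9.65°  ✓
  (0,4): δ = 92.52°  ·
  (0,5): δ = 148.84°  ·
  (1,2): δ = 112.08°  ·
  (1,3): δ = 71.85°  ·
  (1,4): δ = 11.02°  ✓
  (1,5): δ = 67.34°  ·
  (2,3): δ = 139.77°  ·
  (2,4): δ = 56.89°  ·
  (2,5): δ = 0.58°  ✓
  (3,4): δ = 97.13°  ·
  (3,5): δ = 40.81°  ·
  (4,5): δ = 123.68°  ·
antipodal pairs: 3

count = 3; pairs: (0,3), (1,4), (2,5)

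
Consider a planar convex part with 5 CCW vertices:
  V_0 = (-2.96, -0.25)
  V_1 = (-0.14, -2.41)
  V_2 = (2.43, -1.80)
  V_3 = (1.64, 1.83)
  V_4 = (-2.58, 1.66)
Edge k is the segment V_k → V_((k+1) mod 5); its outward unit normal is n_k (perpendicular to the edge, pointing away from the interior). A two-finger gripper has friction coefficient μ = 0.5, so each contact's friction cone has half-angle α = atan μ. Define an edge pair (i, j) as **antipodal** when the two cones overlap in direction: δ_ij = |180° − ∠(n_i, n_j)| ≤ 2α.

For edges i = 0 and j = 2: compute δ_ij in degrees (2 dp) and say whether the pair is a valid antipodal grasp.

δ = 40.27°, valid

α = atan 0.5 = 26.57°;  2α = 53.13°
edge 0: e_0 = (+2.82, -2.16);  n_0 = (-0.6081, -0.7939)
edge 2: e_2 = (-0.79, +3.63);  n_2 = (+0.9771, +0.2127)
∠(n_0, n_2) = 139.73°
δ = |180° − 139.73°| = 40.27°
40.27° ≤ 2α = 53.13°  →  valid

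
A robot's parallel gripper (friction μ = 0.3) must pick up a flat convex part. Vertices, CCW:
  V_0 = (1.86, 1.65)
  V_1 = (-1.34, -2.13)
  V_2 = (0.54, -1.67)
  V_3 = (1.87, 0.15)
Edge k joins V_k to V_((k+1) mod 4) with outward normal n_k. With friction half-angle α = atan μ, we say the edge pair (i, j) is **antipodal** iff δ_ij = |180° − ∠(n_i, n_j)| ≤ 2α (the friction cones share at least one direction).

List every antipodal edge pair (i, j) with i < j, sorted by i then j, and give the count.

count = 1; pairs: (0,2)

α = atan 0.3 = 16.70°;  2α = 33.40°
n_0 = (-0.7632, +0.6461)
n_1 = (+0.2377, -0.9713)
n_2 = (+0.8074, -0.5900)
n_3 = (+1.0000, +0.0067)
  (0,1): δ = 36.00°  ·
  (0,2): δ = 4.09°  ✓
  (0,3): δ = 40.63°  ·
  (1,2): δ = 139.91°  ·
  (1,3): δ = 103.37°  ·
  (2,3): δ = 143.46°  ·
antipodal pairs: 1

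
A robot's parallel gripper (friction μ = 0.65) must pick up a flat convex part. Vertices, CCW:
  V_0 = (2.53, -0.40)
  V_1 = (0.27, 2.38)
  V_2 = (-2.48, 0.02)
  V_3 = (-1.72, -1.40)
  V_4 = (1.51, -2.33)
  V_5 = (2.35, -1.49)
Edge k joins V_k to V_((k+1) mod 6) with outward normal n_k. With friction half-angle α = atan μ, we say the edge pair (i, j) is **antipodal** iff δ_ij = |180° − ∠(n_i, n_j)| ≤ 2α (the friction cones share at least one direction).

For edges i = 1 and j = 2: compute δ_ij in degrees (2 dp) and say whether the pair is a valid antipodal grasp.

α = atan 0.65 = 33.02°;  2α = 66.05°
edge 1: e_1 = (-2.75, -2.36);  n_1 = (-0.6512, +0.7589)
edge 2: e_2 = (+0.76, -1.42);  n_2 = (-0.8817, -0.4719)
∠(n_1, n_2) = 77.52°
δ = |180° − 77.52°| = 102.48°
102.48° > 2α = 66.05°  →  invalid

δ = 102.48°, invalid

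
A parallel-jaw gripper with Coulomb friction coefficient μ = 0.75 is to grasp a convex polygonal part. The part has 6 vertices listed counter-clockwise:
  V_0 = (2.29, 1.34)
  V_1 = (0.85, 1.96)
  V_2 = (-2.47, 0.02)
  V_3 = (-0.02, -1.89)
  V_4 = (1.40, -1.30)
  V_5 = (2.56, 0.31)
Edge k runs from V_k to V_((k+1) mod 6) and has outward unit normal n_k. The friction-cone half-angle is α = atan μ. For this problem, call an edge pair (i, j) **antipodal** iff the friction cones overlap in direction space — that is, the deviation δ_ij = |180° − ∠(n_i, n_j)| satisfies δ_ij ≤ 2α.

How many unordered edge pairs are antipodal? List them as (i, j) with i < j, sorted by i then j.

count = 6; pairs: (0,2), (0,3), (1,2), (1,3), (1,4), (2,5)

α = atan 0.75 = 36.87°;  2α = 73.74°
n_0 = (+0.3955, +0.9185)
n_1 = (-0.5045, +0.8634)
n_2 = (-0.6148, -0.7887)
n_3 = (+0.3837, -0.9235)
n_4 = (+0.8113, -0.5846)
n_5 = (+0.9673, +0.2536)
  (0,1): δ = 126.41°  ·
  (0,2): δ = 14.65°  ✓
  (0,3): δ = 45.86°  ✓
  (0,4): δ = 77.52°  ·
  (0,5): δ = 127.98°  ·
  (1,2): δ = 68.24°  ✓
  (1,3): δ = 7.74°  ✓
  (1,4): δ = 23.93°  ✓
  (1,5): δ = 74.39°  ·
  (2,3): δ = 119.50°  ·
  (2,4): δ = 87.83°  ·
  (2,5): δ = 37.37°  ✓
  (3,4): δ = 148.34°  ·
  (3,5): δ = 97.87°  ·
  (4,5): δ = 129.54°  ·
antipodal pairs: 6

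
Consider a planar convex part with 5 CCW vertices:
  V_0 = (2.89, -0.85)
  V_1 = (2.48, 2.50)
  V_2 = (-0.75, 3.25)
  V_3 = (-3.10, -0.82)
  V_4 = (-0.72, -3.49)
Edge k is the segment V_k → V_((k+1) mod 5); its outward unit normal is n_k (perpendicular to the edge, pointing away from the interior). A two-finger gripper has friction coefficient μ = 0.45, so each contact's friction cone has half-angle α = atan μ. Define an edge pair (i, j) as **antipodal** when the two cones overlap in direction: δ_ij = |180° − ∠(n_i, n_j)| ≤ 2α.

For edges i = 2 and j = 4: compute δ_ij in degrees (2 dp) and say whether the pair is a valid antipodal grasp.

δ = 23.82°, valid

α = atan 0.45 = 24.23°;  2α = 48.46°
edge 2: e_2 = (-2.35, -4.07);  n_2 = (-0.8660, +0.5000)
edge 4: e_4 = (+3.61, +2.64);  n_4 = (+0.5903, -0.8072)
∠(n_2, n_4) = 156.18°
δ = |180° − 156.18°| = 23.82°
23.82° ≤ 2α = 48.46°  →  valid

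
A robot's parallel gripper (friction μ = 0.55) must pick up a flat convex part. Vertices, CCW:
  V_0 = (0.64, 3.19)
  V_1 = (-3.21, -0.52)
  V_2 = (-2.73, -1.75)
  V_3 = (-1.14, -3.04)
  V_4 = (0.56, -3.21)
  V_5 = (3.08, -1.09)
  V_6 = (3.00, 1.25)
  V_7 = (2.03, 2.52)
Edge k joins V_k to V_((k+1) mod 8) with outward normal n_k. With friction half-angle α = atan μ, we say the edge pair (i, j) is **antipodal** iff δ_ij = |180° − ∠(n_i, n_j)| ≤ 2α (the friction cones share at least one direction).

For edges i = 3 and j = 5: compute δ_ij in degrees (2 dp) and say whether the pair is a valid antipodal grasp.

δ = 82.33°, invalid

α = atan 0.55 = 28.81°;  2α = 57.62°
edge 3: e_3 = (+1.70, -0.17);  n_3 = (-0.0995, -0.9950)
edge 5: e_5 = (-0.08, +2.34);  n_5 = (+0.9994, +0.0342)
∠(n_3, n_5) = 97.67°
δ = |180° − 97.67°| = 82.33°
82.33° > 2α = 57.62°  →  invalid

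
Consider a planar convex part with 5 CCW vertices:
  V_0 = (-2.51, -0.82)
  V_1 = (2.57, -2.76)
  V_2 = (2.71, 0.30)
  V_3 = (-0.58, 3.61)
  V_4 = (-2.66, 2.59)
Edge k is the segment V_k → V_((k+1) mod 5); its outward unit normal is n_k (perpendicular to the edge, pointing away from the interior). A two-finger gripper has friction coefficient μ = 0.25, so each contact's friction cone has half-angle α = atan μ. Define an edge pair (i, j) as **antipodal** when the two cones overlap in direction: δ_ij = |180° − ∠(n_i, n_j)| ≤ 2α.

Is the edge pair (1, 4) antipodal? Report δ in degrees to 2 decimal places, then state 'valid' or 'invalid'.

α = atan 0.25 = 14.04°;  2α = 28.07°
edge 1: e_1 = (+0.14, +3.06);  n_1 = (+0.9990, -0.0457)
edge 4: e_4 = (+0.15, -3.41);  n_4 = (-0.9990, -0.0439)
∠(n_1, n_4) = 174.86°
δ = |180° − 174.86°| = 5.14°
5.14° ≤ 2α = 28.07°  →  valid

δ = 5.14°, valid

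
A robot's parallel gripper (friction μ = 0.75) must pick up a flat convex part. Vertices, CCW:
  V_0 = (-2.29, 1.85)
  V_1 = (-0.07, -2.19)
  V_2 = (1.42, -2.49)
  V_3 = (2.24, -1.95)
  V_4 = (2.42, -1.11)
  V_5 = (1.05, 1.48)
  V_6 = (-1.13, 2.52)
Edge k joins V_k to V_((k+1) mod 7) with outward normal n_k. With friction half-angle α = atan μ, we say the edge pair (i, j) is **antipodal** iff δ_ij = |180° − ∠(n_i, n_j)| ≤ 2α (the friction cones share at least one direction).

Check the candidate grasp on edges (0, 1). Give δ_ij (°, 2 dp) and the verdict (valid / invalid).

α = atan 0.75 = 36.87°;  2α = 73.74°
edge 0: e_0 = (+2.22, -4.04);  n_0 = (-0.8764, -0.4816)
edge 1: e_1 = (+1.49, -0.30);  n_1 = (-0.1974, -0.9803)
∠(n_0, n_1) = 49.83°
δ = |180° − 49.83°| = 130.17°
130.17° > 2α = 73.74°  →  invalid

δ = 130.17°, invalid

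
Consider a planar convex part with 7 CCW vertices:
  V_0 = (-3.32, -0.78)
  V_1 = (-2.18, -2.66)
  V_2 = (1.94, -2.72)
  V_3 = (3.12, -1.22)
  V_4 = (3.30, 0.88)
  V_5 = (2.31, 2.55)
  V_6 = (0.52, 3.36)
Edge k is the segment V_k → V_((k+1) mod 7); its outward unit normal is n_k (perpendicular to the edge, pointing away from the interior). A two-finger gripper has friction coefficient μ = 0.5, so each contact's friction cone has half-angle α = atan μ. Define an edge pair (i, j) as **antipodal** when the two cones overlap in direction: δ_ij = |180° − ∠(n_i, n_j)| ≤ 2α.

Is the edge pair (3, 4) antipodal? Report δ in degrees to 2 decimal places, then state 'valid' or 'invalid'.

α = atan 0.5 = 26.57°;  2α = 53.13°
edge 3: e_3 = (+0.18, +2.10);  n_3 = (+0.9963, -0.0854)
edge 4: e_4 = (-0.99, +1.67);  n_4 = (+0.8602, +0.5099)
∠(n_3, n_4) = 35.56°
δ = |180° − 35.56°| = 144.44°
144.44° > 2α = 53.13°  →  invalid

δ = 144.44°, invalid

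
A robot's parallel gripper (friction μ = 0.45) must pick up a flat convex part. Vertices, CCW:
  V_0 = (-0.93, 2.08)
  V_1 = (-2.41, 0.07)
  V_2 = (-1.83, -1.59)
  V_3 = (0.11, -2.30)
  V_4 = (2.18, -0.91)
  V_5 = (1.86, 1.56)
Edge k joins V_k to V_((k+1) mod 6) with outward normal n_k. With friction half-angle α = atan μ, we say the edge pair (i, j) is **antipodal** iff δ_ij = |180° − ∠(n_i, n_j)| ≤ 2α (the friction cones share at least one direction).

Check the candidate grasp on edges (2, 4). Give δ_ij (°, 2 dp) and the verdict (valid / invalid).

α = atan 0.45 = 24.23°;  2α = 48.46°
edge 2: e_2 = (+1.94, -0.71);  n_2 = (-0.3437, -0.9391)
edge 4: e_4 = (-0.32, +2.47);  n_4 = (+0.9917, +0.1285)
∠(n_2, n_4) = 117.48°
δ = |180° − 117.48°| = 62.52°
62.52° > 2α = 48.46°  →  invalid

δ = 62.52°, invalid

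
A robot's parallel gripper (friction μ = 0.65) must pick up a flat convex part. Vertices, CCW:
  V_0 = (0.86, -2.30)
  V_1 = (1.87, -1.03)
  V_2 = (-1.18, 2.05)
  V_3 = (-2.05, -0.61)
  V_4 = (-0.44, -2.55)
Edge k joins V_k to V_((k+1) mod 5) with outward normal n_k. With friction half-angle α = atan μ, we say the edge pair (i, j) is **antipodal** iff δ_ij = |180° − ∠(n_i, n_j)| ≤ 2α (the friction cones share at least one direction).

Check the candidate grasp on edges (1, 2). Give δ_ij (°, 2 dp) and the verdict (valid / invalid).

δ = 62.83°, valid

α = atan 0.65 = 33.02°;  2α = 66.05°
edge 1: e_1 = (-3.05, +3.08);  n_1 = (+0.7106, +0.7036)
edge 2: e_2 = (-0.87, -2.66);  n_2 = (-0.9505, +0.3109)
∠(n_1, n_2) = 117.17°
δ = |180° − 117.17°| = 62.83°
62.83° ≤ 2α = 66.05°  →  valid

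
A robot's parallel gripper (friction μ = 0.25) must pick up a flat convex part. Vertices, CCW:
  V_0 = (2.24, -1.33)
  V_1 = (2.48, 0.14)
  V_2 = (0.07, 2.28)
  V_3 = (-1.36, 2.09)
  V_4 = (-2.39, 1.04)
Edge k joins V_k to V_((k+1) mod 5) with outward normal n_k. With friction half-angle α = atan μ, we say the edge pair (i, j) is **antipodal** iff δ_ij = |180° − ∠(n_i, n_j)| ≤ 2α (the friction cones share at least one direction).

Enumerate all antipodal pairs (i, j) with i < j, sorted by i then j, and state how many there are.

count = 1; pairs: (1,4)

α = atan 0.25 = 14.04°;  2α = 28.07°
n_0 = (+0.9869, -0.1611)
n_1 = (+0.6640, +0.7478)
n_2 = (-0.1317, +0.9913)
n_3 = (-0.7139, +0.7003)
n_4 = (-0.4557, -0.8902)
  (0,1): δ = 122.33°  ·
  (0,2): δ = 73.16°  ·
  (0,3): δ = 35.18°  ·
  (0,4): δ = 72.17°  ·
  (1,2): δ = 130.83°  ·
  (1,3): δ = 92.85°  ·
  (1,4): δ = 14.50°  ✓
  (2,3): δ = 142.02°  ·
  (2,4): δ = 34.68°  ·
  (3,4): δ = 72.66°  ·
antipodal pairs: 1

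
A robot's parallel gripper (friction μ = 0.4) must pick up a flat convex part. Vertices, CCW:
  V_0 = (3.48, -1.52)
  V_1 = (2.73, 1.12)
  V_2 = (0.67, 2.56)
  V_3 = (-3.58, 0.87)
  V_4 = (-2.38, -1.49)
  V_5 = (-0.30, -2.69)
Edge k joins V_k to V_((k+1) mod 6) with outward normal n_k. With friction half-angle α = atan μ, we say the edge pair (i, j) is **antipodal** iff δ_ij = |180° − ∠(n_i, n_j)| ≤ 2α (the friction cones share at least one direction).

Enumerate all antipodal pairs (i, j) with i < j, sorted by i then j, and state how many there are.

count = 4; pairs: (0,3), (1,3), (1,4), (2,5)

α = atan 0.4 = 21.80°;  2α = 43.60°
n_0 = (+0.9619, +0.2733)
n_1 = (+0.5729, +0.8196)
n_2 = (-0.3695, +0.9292)
n_3 = (-0.8914, -0.4532)
n_4 = (-0.4997, -0.8662)
n_5 = (+0.2957, -0.9553)
  (0,1): δ = 140.81°  ·
  (0,2): δ = 84.17°  ·
  (0,3): δ = 11.09°  ✓
  (0,4): δ = 44.16°  ·
  (0,5): δ = 91.34°  ·
  (1,2): δ = 123.36°  ·
  (1,3): δ = 28.09°  ✓
  (1,4): δ = 4.97°  ✓
  (1,5): δ = 52.15°  ·
  (2,3): δ = 84.73°  ·
  (2,4): δ = 51.67°  ·
  (2,5): δ = 4.49°  ✓
  (3,4): δ = 146.93°  ·
  (3,5): δ = 99.75°  ·
  (4,5): δ = 132.82°  ·
antipodal pairs: 4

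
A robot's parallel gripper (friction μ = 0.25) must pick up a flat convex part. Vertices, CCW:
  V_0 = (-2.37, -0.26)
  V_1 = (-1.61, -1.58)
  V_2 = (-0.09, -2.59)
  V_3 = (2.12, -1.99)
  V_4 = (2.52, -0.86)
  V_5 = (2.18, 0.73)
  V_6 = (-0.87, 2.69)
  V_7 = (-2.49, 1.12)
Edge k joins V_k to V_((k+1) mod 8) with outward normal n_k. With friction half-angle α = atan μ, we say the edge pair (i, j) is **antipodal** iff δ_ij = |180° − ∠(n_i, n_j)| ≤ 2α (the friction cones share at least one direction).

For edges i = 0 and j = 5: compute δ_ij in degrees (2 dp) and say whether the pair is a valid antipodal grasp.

α = atan 0.25 = 14.04°;  2α = 28.07°
edge 0: e_0 = (+0.76, -1.32);  n_0 = (-0.8666, -0.4990)
edge 5: e_5 = (-3.05, +1.96);  n_5 = (+0.5406, +0.8413)
∠(n_0, n_5) = 152.66°
δ = |180° − 152.66°| = 27.34°
27.34° ≤ 2α = 28.07°  →  valid

δ = 27.34°, valid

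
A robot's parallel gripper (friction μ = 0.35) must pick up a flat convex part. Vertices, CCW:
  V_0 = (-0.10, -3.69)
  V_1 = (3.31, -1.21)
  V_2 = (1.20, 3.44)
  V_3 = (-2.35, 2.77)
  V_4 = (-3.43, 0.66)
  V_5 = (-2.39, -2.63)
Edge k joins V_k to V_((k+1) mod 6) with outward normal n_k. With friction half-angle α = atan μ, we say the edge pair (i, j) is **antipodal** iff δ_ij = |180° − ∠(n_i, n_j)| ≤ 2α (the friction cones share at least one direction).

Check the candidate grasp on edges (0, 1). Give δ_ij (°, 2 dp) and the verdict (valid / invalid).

α = atan 0.35 = 19.29°;  2α = 38.58°
edge 0: e_0 = (+3.41, +2.48);  n_0 = (+0.5882, -0.8087)
edge 1: e_1 = (-2.11, +4.65);  n_1 = (+0.9106, +0.4132)
∠(n_0, n_1) = 78.38°
δ = |180° − 78.38°| = 101.62°
101.62° > 2α = 38.58°  →  invalid

δ = 101.62°, invalid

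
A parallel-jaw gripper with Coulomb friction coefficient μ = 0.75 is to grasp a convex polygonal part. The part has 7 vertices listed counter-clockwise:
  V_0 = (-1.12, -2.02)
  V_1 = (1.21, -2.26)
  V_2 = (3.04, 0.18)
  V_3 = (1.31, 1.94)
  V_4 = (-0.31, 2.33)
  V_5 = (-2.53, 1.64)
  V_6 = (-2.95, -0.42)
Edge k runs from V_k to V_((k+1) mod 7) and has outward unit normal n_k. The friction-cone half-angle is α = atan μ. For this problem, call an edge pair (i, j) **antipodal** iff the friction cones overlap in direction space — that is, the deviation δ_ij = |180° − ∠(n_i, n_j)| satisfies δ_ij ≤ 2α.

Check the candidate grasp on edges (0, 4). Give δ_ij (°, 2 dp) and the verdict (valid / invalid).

α = atan 0.75 = 36.87°;  2α = 73.74°
edge 0: e_0 = (+2.33, -0.24);  n_0 = (-0.1025, -0.9947)
edge 4: e_4 = (-2.22, -0.69);  n_4 = (-0.2968, +0.9549)
∠(n_0, n_4) = 156.85°
δ = |180° − 156.85°| = 23.15°
23.15° ≤ 2α = 73.74°  →  valid

δ = 23.15°, valid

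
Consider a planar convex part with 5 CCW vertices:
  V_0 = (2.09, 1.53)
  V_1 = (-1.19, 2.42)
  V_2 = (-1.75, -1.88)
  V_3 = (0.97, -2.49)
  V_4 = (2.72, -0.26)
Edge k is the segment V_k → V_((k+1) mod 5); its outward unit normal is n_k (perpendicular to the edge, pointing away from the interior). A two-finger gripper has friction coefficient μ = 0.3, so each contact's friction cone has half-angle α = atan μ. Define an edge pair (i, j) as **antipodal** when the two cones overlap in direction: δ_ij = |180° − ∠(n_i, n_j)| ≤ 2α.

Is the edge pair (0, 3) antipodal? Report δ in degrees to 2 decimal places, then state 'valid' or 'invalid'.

δ = 67.06°, invalid

α = atan 0.3 = 16.70°;  2α = 33.40°
edge 0: e_0 = (-3.28, +0.89);  n_0 = (+0.2619, +0.9651)
edge 3: e_3 = (+1.75, +2.23);  n_3 = (+0.7867, -0.6174)
∠(n_0, n_3) = 112.94°
δ = |180° − 112.94°| = 67.06°
67.06° > 2α = 33.40°  →  invalid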